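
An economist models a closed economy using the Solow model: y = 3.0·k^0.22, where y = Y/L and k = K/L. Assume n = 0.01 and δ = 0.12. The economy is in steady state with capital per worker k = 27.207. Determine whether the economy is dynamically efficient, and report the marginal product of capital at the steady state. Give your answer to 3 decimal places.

Break-even investment rate: n + δ = 0.01 + 0.12 = 0.13.
MPK = 0.22·3.0·k^(0.22−1) = 0.22·3.0·27.207^(-0.78) ≈ 0.0502.
MPK < 0.13, so the economy is dynamically inefficient (over-saving).

dynamically inefficient; MPK ≈ 0.050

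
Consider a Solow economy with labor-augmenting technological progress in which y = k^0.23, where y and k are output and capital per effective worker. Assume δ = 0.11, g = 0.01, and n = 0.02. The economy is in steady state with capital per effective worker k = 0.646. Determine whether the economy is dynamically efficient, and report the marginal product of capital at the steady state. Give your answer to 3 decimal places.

dynamically efficient; MPK ≈ 0.322

The effective depreciation rate is n + g + δ = 0.02 + 0.01 + 0.11 = 0.14.
MPK = 0.23·k^(0.23−1) = 0.23·0.646^(-0.77) ≈ 0.3220.
MPK > 0.14, so the economy is dynamically efficient (under-saving).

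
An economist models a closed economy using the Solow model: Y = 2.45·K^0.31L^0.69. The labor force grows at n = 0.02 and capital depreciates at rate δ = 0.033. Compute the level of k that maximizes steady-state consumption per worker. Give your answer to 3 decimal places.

k_gold ≈ 47.394

The effective depreciation rate is n + δ = 0.02 + 0.033 = 0.053.
Golden rule sets MPK = n+δ: 0.31·2.45·k^(0.31−1) = 0.053, so k_gold = (0.31·2.45/0.053)^(1/0.69) ≈ 47.3944.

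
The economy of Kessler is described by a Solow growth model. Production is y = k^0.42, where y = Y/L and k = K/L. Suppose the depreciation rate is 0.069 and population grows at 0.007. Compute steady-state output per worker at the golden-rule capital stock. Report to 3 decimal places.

The effective depreciation rate is n + δ = 0.007 + 0.069 = 0.076.
At the golden rule the marginal product of capital equals n+δ: 0.42·k^(0.42−1) = 0.076. Solving, k_gold = (0.42/0.076)^(1/0.58) ≈ 19.0573.
Output: y_gold = k_gold^0.42 = 19.0573^0.42 ≈ 3.4485.

y_gold ≈ 3.448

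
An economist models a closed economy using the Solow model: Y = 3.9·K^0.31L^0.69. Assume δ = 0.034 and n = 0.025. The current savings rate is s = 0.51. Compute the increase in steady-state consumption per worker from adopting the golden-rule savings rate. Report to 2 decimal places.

Capital per worker breaks even when investment replaces (n + δ)·k; here n + δ = 0.059.
Current steady state (s = 0.51): k* = (0.51·3.9/0.059)^(1/0.69) ≈ 163.7487, y* = 3.9·163.7487^0.31 ≈ 18.9435, c* = (1−0.51)·18.9435 ≈ 9.2823.
Setting f'(k) = n+δ gives 0.31·3.9·k^(0.31−1) = 0.059, hence k_gold = (0.31·3.9/0.059)^(1/0.69) ≈ 79.5852.
y_gold = 3.9·79.5852^0.31 ≈ 15.1469, c_gold = y_gold − 0.059·k_gold ≈ 10.4513.
Gain: Δc = 10.4513 − 9.2823 ≈ 1.1690.

Δc ≈ 1.17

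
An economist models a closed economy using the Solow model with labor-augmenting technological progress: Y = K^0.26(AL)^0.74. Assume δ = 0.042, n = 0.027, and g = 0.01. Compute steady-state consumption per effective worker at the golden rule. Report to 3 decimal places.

n + g + δ = 0.027 + 0.01 + 0.042 = 0.079.
Setting f'(k) = n+g+δ gives 0.26·k^(0.26−1) = 0.079, hence k_gold = (0.26/0.079)^(1/0.74) ≈ 5.0017.
y_gold = 5.0017^0.26 ≈ 1.5197.
c_gold = y_gold − (n+g+δ)·k_gold = 1.5197 − 0.079·5.0017 ≈ 1.1246.

c_gold ≈ 1.125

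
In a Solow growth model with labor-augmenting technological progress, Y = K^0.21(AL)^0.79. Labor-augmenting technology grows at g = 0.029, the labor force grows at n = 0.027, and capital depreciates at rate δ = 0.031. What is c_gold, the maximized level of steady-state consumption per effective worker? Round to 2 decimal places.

c_gold ≈ 1.00

The effective depreciation rate is n + g + δ = 0.027 + 0.029 + 0.031 = 0.087.
Setting f'(k) = n+g+δ gives 0.21·k^(0.21−1) = 0.087, hence k_gold = (0.21/0.087)^(1/0.79) ≈ 3.0509.
y_gold = 3.0509^0.21 ≈ 1.2640.
c_gold = y_gold − (n+g+δ)·k_gold = 1.2640 − 0.087·3.0509 ≈ 0.9985.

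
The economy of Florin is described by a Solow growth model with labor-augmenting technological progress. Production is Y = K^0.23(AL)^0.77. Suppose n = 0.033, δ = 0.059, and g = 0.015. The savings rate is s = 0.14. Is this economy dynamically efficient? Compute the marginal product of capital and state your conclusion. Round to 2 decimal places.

dynamically efficient; MPK ≈ 0.18

Break-even investment rate: n + g + δ = 0.033 + 0.015 + 0.059 = 0.107.
Steady-state k*: s·k^0.23 = 0.107·k gives k* = (0.14/0.107)^(1/0.77) ≈ 1.4178.
MPK = 0.23·1.4178^(-0.77) ≈ 0.1758.
MPK > n+g+δ = 0.107, so the economy is dynamically efficient (under-saving).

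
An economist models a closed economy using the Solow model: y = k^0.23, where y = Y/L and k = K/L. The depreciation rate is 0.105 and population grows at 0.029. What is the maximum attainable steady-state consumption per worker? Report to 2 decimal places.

c_gold ≈ 0.90

n + δ = 0.029 + 0.105 = 0.134.
Golden rule sets MPK = n+δ: 0.23·k^(0.23−1) = 0.134, so k_gold = (0.23/0.134)^(1/0.77) ≈ 2.0170.
y_gold = 2.0170^0.23 ≈ 1.1751.
c_gold = y_gold − (n+δ)·k_gold = 1.1751 − 0.134·2.0170 ≈ 0.9048.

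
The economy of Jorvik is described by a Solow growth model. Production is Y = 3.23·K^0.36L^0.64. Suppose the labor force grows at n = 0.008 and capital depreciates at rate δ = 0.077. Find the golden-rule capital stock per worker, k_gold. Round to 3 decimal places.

Break-even investment rate: n + δ = 0.008 + 0.077 = 0.085.
Golden rule sets MPK = n+δ: 0.36·3.23·k^(0.36−1) = 0.085, so k_gold = (0.36·3.23/0.085)^(1/0.64) ≈ 59.5847.

k_gold ≈ 59.585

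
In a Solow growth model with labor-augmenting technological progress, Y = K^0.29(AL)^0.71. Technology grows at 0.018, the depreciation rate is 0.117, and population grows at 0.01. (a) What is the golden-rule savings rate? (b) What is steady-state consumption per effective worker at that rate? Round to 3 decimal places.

Break-even investment rate: n + g + δ = 0.01 + 0.018 + 0.117 = 0.145.
For Cobb-Douglas, s_gold equals capital's share: s_gold = 0.29.
Maximizing c = f(k) − (n+g+δ)·k gives f'(k) = n+g+δ, i.e. 0.29·k^(0.29−1) = 0.145, so k_gold = (0.29/0.145)^(1/0.71) ≈ 2.6545.
y_gold = 2.6545^0.29 ≈ 1.3273; c_gold = (1−0.29)·y_gold ≈ 0.9424.

(a) s_gold = 0.290; (b) c_gold ≈ 0.942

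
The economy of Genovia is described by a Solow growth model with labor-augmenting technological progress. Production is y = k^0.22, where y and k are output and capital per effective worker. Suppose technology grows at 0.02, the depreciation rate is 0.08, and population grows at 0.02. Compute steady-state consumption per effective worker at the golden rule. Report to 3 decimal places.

c_gold ≈ 0.925

Break-even investment rate: n + g + δ = 0.02 + 0.02 + 0.08 = 0.12.
Golden rule sets MPK = n+g+δ: 0.22·k^(0.22−1) = 0.12, so k_gold = (0.22/0.12)^(1/0.78) ≈ 2.1751.
y_gold = 2.1751^0.22 ≈ 1.1864.
c_gold = y_gold − (n+g+δ)·k_gold = 1.1864 − 0.12·2.1751 ≈ 0.9254.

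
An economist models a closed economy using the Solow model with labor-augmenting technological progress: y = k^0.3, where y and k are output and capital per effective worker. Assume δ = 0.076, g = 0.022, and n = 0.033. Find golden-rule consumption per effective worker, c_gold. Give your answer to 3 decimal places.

c_gold ≈ 0.998

n + g + δ = 0.033 + 0.022 + 0.076 = 0.131.
Maximizing c = f(k) − (n+g+δ)·k gives f'(k) = n+g+δ, i.e. 0.3·k^(0.3−1) = 0.131, so k_gold = (0.3/0.131)^(1/0.7) ≈ 3.2664.
y_gold = 3.2664^0.3 ≈ 1.4263.
c_gold = y_gold − (n+g+δ)·k_gold = 1.4263 − 0.131·3.2664 ≈ 0.9984.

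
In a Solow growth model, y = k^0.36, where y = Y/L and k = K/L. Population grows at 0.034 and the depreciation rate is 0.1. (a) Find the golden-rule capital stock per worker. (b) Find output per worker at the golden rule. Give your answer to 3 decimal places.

(a) k_gold ≈ 4.684; (b) y_gold ≈ 1.744

The effective depreciation rate is n + δ = 0.034 + 0.1 = 0.134.
Setting f'(k) = n+δ gives 0.36·k^(0.36−1) = 0.134, hence k_gold = (0.36/0.134)^(1/0.64) ≈ 4.6840.
y_gold = 4.6840^0.36 ≈ 1.7435.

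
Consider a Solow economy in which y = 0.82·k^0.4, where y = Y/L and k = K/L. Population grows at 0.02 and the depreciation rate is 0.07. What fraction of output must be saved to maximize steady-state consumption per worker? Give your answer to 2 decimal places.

s_gold = 0.40

n + δ = 0.02 + 0.07 = 0.09.
At the golden rule MPK = n+δ, and in any Cobb-Douglas steady state s = (n+δ)·k/y = MPK·k/y = capital's share 0.4.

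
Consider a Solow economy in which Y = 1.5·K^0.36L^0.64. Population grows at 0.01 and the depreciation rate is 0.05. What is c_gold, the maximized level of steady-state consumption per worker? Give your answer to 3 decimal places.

c_gold ≈ 3.304

The effective depreciation rate is n + δ = 0.01 + 0.05 = 0.06.
Maximizing c = f(k) − (n+δ)·k gives f'(k) = n+δ, i.e. 0.36·1.5·k^(0.36−1) = 0.06, so k_gold = (0.36·1.5/0.06)^(1/0.64) ≈ 30.9745.
y_gold = 1.5·30.9745^0.36 ≈ 5.1624.
c_gold = y_gold − (n+δ)·k_gold = 5.1624 − 0.06·30.9745 ≈ 3.3039.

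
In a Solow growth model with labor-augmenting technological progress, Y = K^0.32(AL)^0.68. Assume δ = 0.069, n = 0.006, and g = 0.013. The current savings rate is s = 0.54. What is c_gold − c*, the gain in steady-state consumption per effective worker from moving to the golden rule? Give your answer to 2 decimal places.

Break-even investment rate: n + g + δ = 0.006 + 0.013 + 0.069 = 0.088.
Current steady state (s = 0.54): k* = (0.54/0.088)^(1/0.68) ≈ 14.4110, y* = 14.4110^0.32 ≈ 2.3485, c* = (1−0.54)·2.3485 ≈ 1.0803.
Setting f'(k) = n+g+δ gives 0.32·k^(0.32−1) = 0.088, hence k_gold = (0.32/0.088)^(1/0.68) ≈ 6.6759.
y_gold = 6.6759^0.32 ≈ 1.8359, c_gold = y_gold − 0.088·k_gold ≈ 1.2484.
Gain: Δc = 1.2484 − 1.0803 ≈ 0.1681.

Δc ≈ 0.17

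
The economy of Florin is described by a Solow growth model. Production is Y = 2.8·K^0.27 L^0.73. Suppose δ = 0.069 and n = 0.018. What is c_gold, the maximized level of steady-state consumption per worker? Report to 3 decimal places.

The effective depreciation rate is n + δ = 0.018 + 0.069 = 0.087.
At the golden rule the marginal product of capital equals n+δ: 0.27·2.8·k^(0.27−1) = 0.087. Solving, k_gold = (0.27·2.8/0.087)^(1/0.73) ≈ 19.3332.
y_gold = 2.8·19.3332^0.27 ≈ 6.2296.
c_gold = y_gold − (n+δ)·k_gold = 6.2296 − 0.087·19.3332 ≈ 4.5476.

c_gold ≈ 4.548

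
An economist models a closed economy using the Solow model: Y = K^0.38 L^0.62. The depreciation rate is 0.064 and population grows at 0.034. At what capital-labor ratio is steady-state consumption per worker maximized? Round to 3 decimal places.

k_gold ≈ 8.898

Break-even investment rate: n + δ = 0.034 + 0.064 = 0.098.
Golden rule sets MPK = n+δ: 0.38·k^(0.38−1) = 0.098, so k_gold = (0.38/0.098)^(1/0.62) ≈ 8.8979.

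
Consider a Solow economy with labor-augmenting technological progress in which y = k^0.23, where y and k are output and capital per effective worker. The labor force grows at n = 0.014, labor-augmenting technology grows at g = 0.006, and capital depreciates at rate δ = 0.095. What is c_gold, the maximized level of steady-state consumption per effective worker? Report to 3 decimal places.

Break-even investment rate: n + g + δ = 0.014 + 0.006 + 0.095 = 0.115.
At the golden rule the marginal product of capital equals n+g+δ: 0.23·k^(0.23−1) = 0.115. Solving, k_gold = (0.23/0.115)^(1/0.77) ≈ 2.4601.
y_gold = 2.4601^0.23 ≈ 1.2300.
c_gold = y_gold − (n+g+δ)·k_gold = 1.2300 − 0.115·2.4601 ≈ 0.9471.

c_gold ≈ 0.947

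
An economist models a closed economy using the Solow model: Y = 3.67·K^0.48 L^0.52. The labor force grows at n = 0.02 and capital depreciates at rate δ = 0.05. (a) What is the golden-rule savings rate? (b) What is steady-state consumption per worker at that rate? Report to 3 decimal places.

(a) s_gold = 0.480; (b) c_gold ≈ 37.473

Break-even investment rate: n + δ = 0.02 + 0.05 = 0.07.
For Cobb-Douglas, s_gold equals capital's share: s_gold = 0.48.
Golden rule sets MPK = n+δ: 0.48·3.67·k^(0.48−1) = 0.07, so k_gold = (0.48·3.67/0.07)^(1/0.52) ≈ 494.1559.
y_gold = 3.67·494.1559^0.48 ≈ 72.0644; c_gold = (1−0.48)·y_gold ≈ 37.4735.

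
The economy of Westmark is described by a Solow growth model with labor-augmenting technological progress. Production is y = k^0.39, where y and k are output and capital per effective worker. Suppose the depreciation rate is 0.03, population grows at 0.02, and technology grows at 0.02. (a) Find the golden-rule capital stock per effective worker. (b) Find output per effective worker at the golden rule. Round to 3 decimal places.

The effective depreciation rate is n + g + δ = 0.02 + 0.02 + 0.03 = 0.07.
Setting f'(k) = n+g+δ gives 0.39·k^(0.39−1) = 0.07, hence k_gold = (0.39/0.07)^(1/0.61) ≈ 16.7069.
y_gold = 16.7069^0.39 ≈ 2.9987.

(a) k_gold ≈ 16.707; (b) y_gold ≈ 2.999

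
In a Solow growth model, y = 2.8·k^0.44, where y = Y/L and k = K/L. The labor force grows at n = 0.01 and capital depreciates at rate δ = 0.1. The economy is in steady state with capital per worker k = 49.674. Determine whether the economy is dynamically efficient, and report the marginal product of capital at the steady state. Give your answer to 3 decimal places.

The effective depreciation rate is n + δ = 0.01 + 0.1 = 0.11.
MPK = 0.44·2.8·k^(0.44−1) = 0.44·2.8·49.674^(-0.56) ≈ 0.1383.
MPK > 0.11, so the economy is dynamically efficient (under-saving).

dynamically efficient; MPK ≈ 0.138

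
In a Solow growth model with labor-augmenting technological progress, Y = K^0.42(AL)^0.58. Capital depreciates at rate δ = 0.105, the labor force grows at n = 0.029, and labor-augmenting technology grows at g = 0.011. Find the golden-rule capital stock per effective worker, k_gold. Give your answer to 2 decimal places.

k_gold ≈ 6.26

The effective depreciation rate is n + g + δ = 0.029 + 0.011 + 0.105 = 0.145.
At the golden rule the marginal product of capital equals n+g+δ: 0.42·k^(0.42−1) = 0.145. Solving, k_gold = (0.42/0.145)^(1/0.58) ≈ 6.2567.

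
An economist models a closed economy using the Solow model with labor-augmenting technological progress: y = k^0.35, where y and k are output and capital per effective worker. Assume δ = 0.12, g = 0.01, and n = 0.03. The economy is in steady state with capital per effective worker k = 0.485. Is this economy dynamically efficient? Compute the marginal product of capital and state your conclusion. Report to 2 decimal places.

dynamically efficient; MPK ≈ 0.56

n + g + δ = 0.03 + 0.01 + 0.12 = 0.16.
MPK = 0.35·k^(0.35−1) = 0.35·0.485^(-0.65) ≈ 0.5602.
MPK > 0.16, so the economy is dynamically efficient (under-saving).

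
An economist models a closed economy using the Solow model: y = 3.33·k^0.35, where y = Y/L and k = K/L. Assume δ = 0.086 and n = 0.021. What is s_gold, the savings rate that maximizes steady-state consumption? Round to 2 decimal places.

Capital per worker breaks even when investment replaces (n + δ)·k; here n + δ = 0.107.
At the golden rule MPK = n+δ, and in any Cobb-Douglas steady state s = (n+δ)·k/y = MPK·k/y = capital's share 0.35.

s_gold = 0.35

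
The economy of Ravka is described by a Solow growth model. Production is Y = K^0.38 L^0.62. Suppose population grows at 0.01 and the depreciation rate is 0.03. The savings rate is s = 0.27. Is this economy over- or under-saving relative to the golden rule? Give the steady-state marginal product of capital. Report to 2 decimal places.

The effective depreciation rate is n + δ = 0.01 + 0.03 = 0.04.
Steady-state k*: s·k^0.38 = 0.04·k gives k* = (0.27/0.04)^(1/0.62) ≈ 21.7564.
MPK = 0.38·21.7564^(-0.62) ≈ 0.0563.
MPK > n+δ = 0.04, so the economy is dynamically efficient (under-saving).

under-saving; MPK ≈ 0.06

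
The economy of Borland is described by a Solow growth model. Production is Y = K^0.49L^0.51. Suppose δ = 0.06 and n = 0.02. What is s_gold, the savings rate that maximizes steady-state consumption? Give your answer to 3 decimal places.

The effective depreciation rate is n + δ = 0.02 + 0.06 = 0.08.
At the golden rule MPK = n+δ, and in any Cobb-Douglas steady state s = (n+δ)·k/y = MPK·k/y = capital's share 0.49.

s_gold = 0.490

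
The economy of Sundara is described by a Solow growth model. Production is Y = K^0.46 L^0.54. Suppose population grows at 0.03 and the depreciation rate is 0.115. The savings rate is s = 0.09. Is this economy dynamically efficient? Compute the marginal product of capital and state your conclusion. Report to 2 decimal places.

dynamically efficient; MPK ≈ 0.74

The effective depreciation rate is n + δ = 0.03 + 0.115 = 0.145.
Steady-state k*: s·k^0.46 = 0.145·k gives k* = (0.09/0.145)^(1/0.54) ≈ 0.4135.
MPK = 0.46·0.4135^(-0.54) ≈ 0.7411.
MPK > n+δ = 0.145, so the economy is dynamically efficient (under-saving).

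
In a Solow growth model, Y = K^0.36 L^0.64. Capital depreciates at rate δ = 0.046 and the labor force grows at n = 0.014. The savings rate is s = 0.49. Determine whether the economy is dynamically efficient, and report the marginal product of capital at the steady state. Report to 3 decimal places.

Break-even investment rate: n + δ = 0.014 + 0.046 = 0.06.
Steady-state k*: s·k^0.36 = 0.06·k gives k* = (0.49/0.06)^(1/0.64) ≈ 26.6115.
MPK = 0.36·26.6115^(-0.64) ≈ 0.0441.
MPK < n+δ = 0.06, so the economy is dynamically inefficient (over-saving).

dynamically inefficient; MPK ≈ 0.044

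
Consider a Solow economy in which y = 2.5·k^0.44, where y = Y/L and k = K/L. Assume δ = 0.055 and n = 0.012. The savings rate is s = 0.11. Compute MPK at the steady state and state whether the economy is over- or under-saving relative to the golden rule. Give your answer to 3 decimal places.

under-saving; MPK ≈ 0.268

Break-even investment rate: n + δ = 0.012 + 0.055 = 0.067.
Steady-state k*: s·A·k^0.44 = 0.067·k gives k* = (0.11·2.5/0.067)^(1/0.56) ≈ 12.4481.
MPK = 0.44·2.5·12.4481^(-0.56) ≈ 0.2680.
MPK > n+δ = 0.067, so the economy is dynamically efficient (under-saving).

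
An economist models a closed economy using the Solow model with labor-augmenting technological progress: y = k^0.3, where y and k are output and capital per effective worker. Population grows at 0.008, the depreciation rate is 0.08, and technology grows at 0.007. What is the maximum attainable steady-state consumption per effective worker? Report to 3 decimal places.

The effective depreciation rate is n + g + δ = 0.008 + 0.007 + 0.08 = 0.095.
Setting f'(k) = n+g+δ gives 0.3·k^(0.3−1) = 0.095, hence k_gold = (0.3/0.095)^(1/0.7) ≈ 5.1692.
y_gold = 5.1692^0.3 ≈ 1.6369.
c_gold = y_gold − (n+g+δ)·k_gold = 1.6369 − 0.095·5.1692 ≈ 1.1458.

c_gold ≈ 1.146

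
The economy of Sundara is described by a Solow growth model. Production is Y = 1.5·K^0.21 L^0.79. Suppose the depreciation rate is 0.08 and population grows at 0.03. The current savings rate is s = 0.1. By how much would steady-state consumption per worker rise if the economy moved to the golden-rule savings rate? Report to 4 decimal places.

Δc ≈ 0.1014

n + δ = 0.03 + 0.08 = 0.11.
Current steady state (s = 0.1): k* = (0.1·1.5/0.11)^(1/0.79) ≈ 1.4808, y* = 1.5·1.4808^0.21 ≈ 1.6289, c* = (1−0.1)·1.6289 ≈ 1.4660.
Setting f'(k) = n+δ gives 0.21·1.5·k^(0.21−1) = 0.11, hence k_gold = (0.21·1.5/0.11)^(1/0.79) ≈ 3.7877.
y_gold = 1.5·3.7877^0.21 ≈ 1.9840, c_gold = y_gold − 0.11·k_gold ≈ 1.5674.
Gain: Δc = 1.5674 − 1.4660 ≈ 0.1014.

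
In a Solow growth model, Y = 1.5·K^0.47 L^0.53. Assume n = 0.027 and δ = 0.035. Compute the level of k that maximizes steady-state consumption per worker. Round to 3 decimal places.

Capital per worker breaks even when investment replaces (n + δ)·k; here n + δ = 0.062.
Golden rule sets MPK = n+δ: 0.47·1.5·k^(0.47−1) = 0.062, so k_gold = (0.47·1.5/0.062)^(1/0.53) ≈ 98.1908.

k_gold ≈ 98.191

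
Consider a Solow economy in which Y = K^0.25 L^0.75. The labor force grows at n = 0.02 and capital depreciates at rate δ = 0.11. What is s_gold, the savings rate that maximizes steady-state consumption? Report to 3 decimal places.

The effective depreciation rate is n + δ = 0.02 + 0.11 = 0.13.
At the golden rule MPK = n+δ, and in any Cobb-Douglas steady state s = (n+δ)·k/y = MPK·k/y = capital's share 0.25.

s_gold = 0.250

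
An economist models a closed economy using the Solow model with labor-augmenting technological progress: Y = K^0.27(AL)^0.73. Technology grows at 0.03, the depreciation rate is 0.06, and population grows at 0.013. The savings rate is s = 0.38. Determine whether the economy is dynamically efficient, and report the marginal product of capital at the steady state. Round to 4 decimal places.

Break-even investment rate: n + g + δ = 0.013 + 0.03 + 0.06 = 0.103.
Steady-state k*: s·k^0.27 = 0.103·k gives k* = (0.38/0.103)^(1/0.73) ≈ 5.9791.
MPK = 0.27·5.9791^(-0.73) ≈ 0.0732.
MPK < n+g+δ = 0.103, so the economy is dynamically inefficient (over-saving).

dynamically inefficient; MPK ≈ 0.0732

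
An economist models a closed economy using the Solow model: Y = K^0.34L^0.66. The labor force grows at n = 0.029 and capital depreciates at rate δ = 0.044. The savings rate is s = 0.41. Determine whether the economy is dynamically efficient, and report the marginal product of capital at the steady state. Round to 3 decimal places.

Break-even investment rate: n + δ = 0.029 + 0.044 = 0.073.
Steady-state k*: s·k^0.34 = 0.073·k gives k* = (0.41/0.073)^(1/0.66) ≈ 13.6630.
MPK = 0.34·13.6630^(-0.66) ≈ 0.0605.
MPK < n+δ = 0.073, so the economy is dynamically inefficient (over-saving).

dynamically inefficient; MPK ≈ 0.061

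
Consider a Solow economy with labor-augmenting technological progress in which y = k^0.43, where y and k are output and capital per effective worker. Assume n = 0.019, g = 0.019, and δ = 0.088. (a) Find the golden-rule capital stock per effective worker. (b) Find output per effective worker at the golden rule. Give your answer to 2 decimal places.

n + g + δ = 0.019 + 0.019 + 0.088 = 0.126.
At the golden rule the marginal product of capital equals n+g+δ: 0.43·k^(0.43−1) = 0.126. Solving, k_gold = (0.43/0.126)^(1/0.57) ≈ 8.6151.
y_gold = 8.6151^0.43 ≈ 2.5244.

(a) k_gold ≈ 8.62; (b) y_gold ≈ 2.52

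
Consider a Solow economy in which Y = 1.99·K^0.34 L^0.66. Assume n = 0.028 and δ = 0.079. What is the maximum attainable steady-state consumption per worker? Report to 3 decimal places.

The effective depreciation rate is n + δ = 0.028 + 0.079 = 0.107.
Maximizing c = f(k) − (n+δ)·k gives f'(k) = n+δ, i.e. 0.34·1.99·k^(0.34−1) = 0.107, so k_gold = (0.34·1.99/0.107)^(1/0.66) ≈ 16.3515.
y_gold = 1.99·16.3515^0.34 ≈ 5.1459.
c_gold = y_gold − (n+δ)·k_gold = 5.1459 − 0.107·16.3515 ≈ 3.3963.

c_gold ≈ 3.396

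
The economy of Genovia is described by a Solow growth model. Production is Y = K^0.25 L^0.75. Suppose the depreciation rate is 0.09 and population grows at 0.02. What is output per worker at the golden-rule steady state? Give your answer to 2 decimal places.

Break-even investment rate: n + δ = 0.02 + 0.09 = 0.11.
At the golden rule the marginal product of capital equals n+δ: 0.25·k^(0.25−1) = 0.11. Solving, k_gold = (0.25/0.11)^(1/0.75) ≈ 2.9881.
Output: y_gold = k_gold^0.25 = 2.9881^0.25 ≈ 1.3148.

y_gold ≈ 1.31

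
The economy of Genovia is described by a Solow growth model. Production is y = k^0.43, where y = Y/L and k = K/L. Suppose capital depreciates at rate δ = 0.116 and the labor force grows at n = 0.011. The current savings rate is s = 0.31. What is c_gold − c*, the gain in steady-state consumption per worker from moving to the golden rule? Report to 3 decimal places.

Δc ≈ 0.078

The effective depreciation rate is n + δ = 0.011 + 0.116 = 0.127.
Current steady state (s = 0.31): k* = (0.31/0.127)^(1/0.57) ≈ 4.7855, y* = 4.7855^0.43 ≈ 1.9605, c* = (1−0.31)·1.9605 ≈ 1.3527.
At the golden rule the marginal product of capital equals n+δ: 0.43·k^(0.43−1) = 0.127. Solving, k_gold = (0.43/0.127)^(1/0.57) ≈ 8.4964.
y_gold = 8.4964^0.43 ≈ 2.5094, c_gold = y_gold − 0.127·k_gold ≈ 1.4304.
Gain: Δc = 1.4304 − 1.3527 ≈ 0.0776.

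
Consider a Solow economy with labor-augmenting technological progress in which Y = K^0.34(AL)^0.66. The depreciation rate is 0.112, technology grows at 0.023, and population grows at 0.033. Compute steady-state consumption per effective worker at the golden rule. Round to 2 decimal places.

Break-even investment rate: n + g + δ = 0.033 + 0.023 + 0.112 = 0.168.
At the golden rule the marginal product of capital equals n+g+δ: 0.34·k^(0.34−1) = 0.168. Solving, k_gold = (0.34/0.168)^(1/0.66) ≈ 2.9100.
y_gold = 2.9100^0.34 ≈ 1.4379.
c_gold = y_gold − (n+g+δ)·k_gold = 1.4379 − 0.168·2.9100 ≈ 0.9490.

c_gold ≈ 0.95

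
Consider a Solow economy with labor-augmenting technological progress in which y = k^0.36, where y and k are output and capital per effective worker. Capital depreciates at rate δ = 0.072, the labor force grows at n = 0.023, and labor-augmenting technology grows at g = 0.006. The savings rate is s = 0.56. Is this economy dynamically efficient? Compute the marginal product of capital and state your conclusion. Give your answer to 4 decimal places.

n + g + δ = 0.023 + 0.006 + 0.072 = 0.101.
Steady-state k*: s·k^0.36 = 0.101·k gives k* = (0.56/0.101)^(1/0.64) ≈ 14.5309.
MPK = 0.36·14.5309^(-0.64) ≈ 0.0649.
MPK < n+g+δ = 0.101, so the economy is dynamically inefficient (over-saving).

dynamically inefficient; MPK ≈ 0.0649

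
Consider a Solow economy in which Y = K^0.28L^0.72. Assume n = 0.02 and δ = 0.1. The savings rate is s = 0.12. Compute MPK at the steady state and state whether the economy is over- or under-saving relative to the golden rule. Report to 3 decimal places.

n + δ = 0.02 + 0.1 = 0.12.
Steady-state k*: s·k^0.28 = 0.12·k gives k* = (0.12/0.12)^(1/0.72) ≈ 1.0000.
MPK = 0.28·1.0000^(-0.72) ≈ 0.2800.
MPK > n+δ = 0.12, so the economy is dynamically efficient (under-saving).

under-saving; MPK ≈ 0.280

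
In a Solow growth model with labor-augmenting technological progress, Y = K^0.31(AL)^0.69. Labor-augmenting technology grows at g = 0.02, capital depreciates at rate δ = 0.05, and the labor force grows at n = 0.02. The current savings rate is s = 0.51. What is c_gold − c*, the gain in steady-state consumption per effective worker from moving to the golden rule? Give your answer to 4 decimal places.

The effective depreciation rate is n + g + δ = 0.02 + 0.02 + 0.05 = 0.09.
Current steady state (s = 0.51): k* = (0.51/0.09)^(1/0.69) ≈ 12.3532, y* = 12.3532^0.31 ≈ 2.1800, c* = (1−0.51)·2.1800 ≈ 1.0682.
Maximizing c = f(k) − (n+g+δ)·k gives f'(k) = n+g+δ, i.e. 0.31·k^(0.31−1) = 0.09, so k_gold = (0.31/0.09)^(1/0.69) ≈ 6.0039.
y_gold = 6.0039^0.31 ≈ 1.7431, c_gold = y_gold − 0.09·k_gold ≈ 1.2027.
Gain: Δc = 1.2027 − 1.0682 ≈ 0.1345.

Δc ≈ 0.1345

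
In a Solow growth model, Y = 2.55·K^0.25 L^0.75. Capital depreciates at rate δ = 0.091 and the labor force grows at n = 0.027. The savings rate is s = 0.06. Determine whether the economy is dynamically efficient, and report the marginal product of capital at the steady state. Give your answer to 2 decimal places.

Break-even investment rate: n + δ = 0.027 + 0.091 = 0.118.
Steady-state k*: s·A·k^0.25 = 0.118·k gives k* = (0.06·2.55/0.118)^(1/0.75) ≈ 1.4139.
MPK = 0.25·2.55·1.4139^(-0.75) ≈ 0.4917.
MPK > n+δ = 0.118, so the economy is dynamically efficient (under-saving).

dynamically efficient; MPK ≈ 0.49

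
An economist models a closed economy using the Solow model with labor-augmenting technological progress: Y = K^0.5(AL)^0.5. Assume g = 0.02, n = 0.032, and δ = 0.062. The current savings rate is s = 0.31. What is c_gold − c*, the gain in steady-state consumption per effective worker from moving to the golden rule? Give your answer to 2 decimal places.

Δc ≈ 0.32

Break-even investment rate: n + g + δ = 0.032 + 0.02 + 0.062 = 0.114.
Current steady state (s = 0.31): k* = (0.31/0.114)^(1/0.5) ≈ 7.3946, y* = 7.3946^0.5 ≈ 2.7193, c* = (1−0.31)·2.7193 ≈ 1.8763.
Golden rule sets MPK = n+g+δ: 0.5·k^(0.5−1) = 0.114, so k_gold = (0.5/0.114)^(1/0.5) ≈ 19.2367.
y_gold = 19.2367^0.5 ≈ 4.3860, c_gold = y_gold − 0.114·k_gold ≈ 2.1930.
Gain: Δc = 2.1930 − 1.8763 ≈ 0.3167.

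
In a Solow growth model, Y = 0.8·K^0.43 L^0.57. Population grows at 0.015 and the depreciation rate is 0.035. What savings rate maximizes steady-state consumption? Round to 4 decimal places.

Break-even investment rate: n + δ = 0.015 + 0.035 = 0.05.
At the golden rule MPK = n+δ, and in any Cobb-Douglas steady state s = (n+δ)·k/y = MPK·k/y = capital's share 0.43.

s_gold = 0.4300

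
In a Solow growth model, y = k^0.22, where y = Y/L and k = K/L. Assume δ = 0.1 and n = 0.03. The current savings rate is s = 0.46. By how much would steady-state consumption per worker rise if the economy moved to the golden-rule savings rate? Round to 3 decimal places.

Δc ≈ 0.134

Capital per worker breaks even when investment replaces (n + δ)·k; here n + δ = 0.13.
Current steady state (s = 0.46): k* = (0.46/0.13)^(1/0.78) ≈ 5.0537, y* = 5.0537^0.22 ≈ 1.4282, c* = (1−0.46)·1.4282 ≈ 0.7712.
Setting f'(k) = n+δ gives 0.22·k^(0.22−1) = 0.13, hence k_gold = (0.22/0.13)^(1/0.78) ≈ 1.9630.
y_gold = 1.9630^0.22 ≈ 1.1600, c_gold = y_gold − 0.13·k_gold ≈ 0.9048.
Gain: Δc = 0.9048 − 0.7712 ≈ 0.1335.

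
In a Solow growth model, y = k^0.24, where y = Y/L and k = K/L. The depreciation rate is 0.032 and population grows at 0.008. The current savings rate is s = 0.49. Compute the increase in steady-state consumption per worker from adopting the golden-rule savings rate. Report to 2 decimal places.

Δc ≈ 0.21

Capital per worker breaks even when investment replaces (n + δ)·k; here n + δ = 0.04.
Current steady state (s = 0.49): k* = (0.49/0.04)^(1/0.76) ≈ 27.0245, y* = 27.0245^0.24 ≈ 2.2061, c* = (1−0.49)·2.2061 ≈ 1.1251.
Maximizing c = f(k) − (n+δ)·k gives f'(k) = n+δ, i.e. 0.24·k^(0.24−1) = 0.04, so k_gold = (0.24/0.04)^(1/0.76) ≈ 10.5653.
y_gold = 10.5653^0.24 ≈ 1.7609, c_gold = y_gold − 0.04·k_gold ≈ 1.3383.
Gain: Δc = 1.3383 − 1.1251 ≈ 0.2132.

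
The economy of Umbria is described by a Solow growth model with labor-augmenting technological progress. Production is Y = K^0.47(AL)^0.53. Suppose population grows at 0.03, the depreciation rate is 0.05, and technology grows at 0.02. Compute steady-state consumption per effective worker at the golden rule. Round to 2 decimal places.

c_gold ≈ 2.09

n + g + δ = 0.03 + 0.02 + 0.05 = 0.1.
Golden rule sets MPK = n+g+δ: 0.47·k^(0.47−1) = 0.1, so k_gold = (0.47/0.1)^(1/0.53) ≈ 18.5400.
y_gold = 18.5400^0.47 ≈ 3.9447.
c_gold = y_gold − (n+g+δ)·k_gold = 3.9447 − 0.1·18.5400 ≈ 2.0907.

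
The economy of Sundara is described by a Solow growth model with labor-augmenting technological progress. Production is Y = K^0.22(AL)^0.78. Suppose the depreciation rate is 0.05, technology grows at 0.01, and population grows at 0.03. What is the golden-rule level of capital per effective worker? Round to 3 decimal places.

Break-even investment rate: n + g + δ = 0.03 + 0.01 + 0.05 = 0.09.
Golden rule sets MPK = n+g+δ: 0.22·k^(0.22−1) = 0.09, so k_gold = (0.22/0.09)^(1/0.78) ≈ 3.1453.

k_gold ≈ 3.145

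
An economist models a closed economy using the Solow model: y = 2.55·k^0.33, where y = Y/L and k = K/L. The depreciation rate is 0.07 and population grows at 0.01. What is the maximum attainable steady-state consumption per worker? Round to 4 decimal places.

c_gold ≈ 5.4447

Capital per worker breaks even when investment replaces (n + δ)·k; here n + δ = 0.08.
Golden rule sets MPK = n+δ: 0.33·2.55·k^(0.33−1) = 0.08, so k_gold = (0.33·2.55/0.08)^(1/0.67) ≈ 33.5212.
y_gold = 2.55·33.5212^0.33 ≈ 8.1264.
c_gold = y_gold − (n+δ)·k_gold = 8.1264 − 0.08·33.5212 ≈ 5.4447.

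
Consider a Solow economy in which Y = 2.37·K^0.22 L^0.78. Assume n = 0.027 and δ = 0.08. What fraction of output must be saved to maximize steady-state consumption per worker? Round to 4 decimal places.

Capital per worker breaks even when investment replaces (n + δ)·k; here n + δ = 0.107.
At the golden rule MPK = n+δ, and in any Cobb-Douglas steady state s = (n+δ)·k/y = MPK·k/y = capital's share 0.22.

s_gold = 0.2200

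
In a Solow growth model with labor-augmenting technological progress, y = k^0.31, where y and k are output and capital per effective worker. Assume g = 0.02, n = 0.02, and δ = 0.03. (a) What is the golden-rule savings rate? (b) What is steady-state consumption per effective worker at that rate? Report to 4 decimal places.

Break-even investment rate: n + g + δ = 0.02 + 0.02 + 0.03 = 0.07.
For Cobb-Douglas, s_gold equals capital's share: s_gold = 0.31.
At the golden rule the marginal product of capital equals n+g+δ: 0.31·k^(0.31−1) = 0.07. Solving, k_gold = (0.31/0.07)^(1/0.69) ≈ 8.6420.
y_gold = 8.6420^0.31 ≈ 1.9514; c_gold = (1−0.31)·y_gold ≈ 1.3465.

(a) s_gold = 0.3100; (b) c_gold ≈ 1.3465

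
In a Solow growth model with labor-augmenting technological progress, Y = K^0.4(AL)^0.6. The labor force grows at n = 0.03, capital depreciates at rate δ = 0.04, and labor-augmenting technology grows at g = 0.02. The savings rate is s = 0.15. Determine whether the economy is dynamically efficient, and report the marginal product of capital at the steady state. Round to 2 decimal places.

dynamically efficient; MPK ≈ 0.24

Capital per effective worker breaks even when investment replaces (n + g + δ)·k; here n + g + δ = 0.09.
Steady-state k*: s·k^0.4 = 0.09·k gives k* = (0.15/0.09)^(1/0.6) ≈ 2.3429.
MPK = 0.4·2.3429^(-0.6) ≈ 0.2400.
MPK > n+g+δ = 0.09, so the economy is dynamically efficient (under-saving).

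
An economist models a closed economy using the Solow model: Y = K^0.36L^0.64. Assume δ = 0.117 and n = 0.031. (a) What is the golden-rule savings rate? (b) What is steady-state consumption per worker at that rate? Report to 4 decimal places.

(a) s_gold = 0.3600; (b) c_gold ≈ 1.0552

Break-even investment rate: n + δ = 0.031 + 0.117 = 0.148.
For Cobb-Douglas, s_gold equals capital's share: s_gold = 0.36.
At the golden rule the marginal product of capital equals n+δ: 0.36·k^(0.36−1) = 0.148. Solving, k_gold = (0.36/0.148)^(1/0.64) ≈ 4.0104.
y_gold = 4.0104^0.36 ≈ 1.6487; c_gold = (1−0.36)·y_gold ≈ 1.0552.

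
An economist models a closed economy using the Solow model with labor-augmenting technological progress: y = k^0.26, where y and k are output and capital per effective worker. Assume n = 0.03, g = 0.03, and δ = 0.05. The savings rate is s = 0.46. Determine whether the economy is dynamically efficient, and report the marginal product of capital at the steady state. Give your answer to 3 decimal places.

dynamically inefficient; MPK ≈ 0.062

Break-even investment rate: n + g + δ = 0.03 + 0.03 + 0.05 = 0.11.
Steady-state k*: s·k^0.26 = 0.11·k gives k* = (0.46/0.11)^(1/0.74) ≈ 6.9133.
MPK = 0.26·6.9133^(-0.74) ≈ 0.0622.
MPK < n+g+δ = 0.11, so the economy is dynamically inefficient (over-saving).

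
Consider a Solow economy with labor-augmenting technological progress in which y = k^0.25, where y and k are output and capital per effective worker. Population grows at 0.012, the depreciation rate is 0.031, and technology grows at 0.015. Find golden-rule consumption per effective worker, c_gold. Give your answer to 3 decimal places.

Break-even investment rate: n + g + δ = 0.012 + 0.015 + 0.031 = 0.058.
Golden rule sets MPK = n+g+δ: 0.25·k^(0.25−1) = 0.058, so k_gold = (0.25/0.058)^(1/0.75) ≈ 7.0148.
y_gold = 7.0148^0.25 ≈ 1.6274.
c_gold = y_gold − (n+g+δ)·k_gold = 1.6274 − 0.058·7.0148 ≈ 1.2206.

c_gold ≈ 1.221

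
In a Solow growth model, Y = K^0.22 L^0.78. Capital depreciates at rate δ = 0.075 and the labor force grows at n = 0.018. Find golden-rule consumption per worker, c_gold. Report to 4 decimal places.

Break-even investment rate: n + δ = 0.018 + 0.075 = 0.093.
Golden rule sets MPK = n+δ: 0.22·k^(0.22−1) = 0.093, so k_gold = (0.22/0.093)^(1/0.78) ≈ 3.0159.
y_gold = 3.0159^0.22 ≈ 1.2749.
c_gold = y_gold − (n+δ)·k_gold = 1.2749 − 0.093·3.0159 ≈ 0.9944.

c_gold ≈ 0.9944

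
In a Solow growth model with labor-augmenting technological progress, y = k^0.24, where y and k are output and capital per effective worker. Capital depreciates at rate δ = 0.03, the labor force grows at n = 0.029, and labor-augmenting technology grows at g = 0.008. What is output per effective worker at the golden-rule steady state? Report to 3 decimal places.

Capital per effective worker breaks even when investment replaces (n + g + δ)·k; here n + g + δ = 0.067.
Maximizing c = f(k) − (n+g+δ)·k gives f'(k) = n+g+δ, i.e. 0.24·k^(0.24−1) = 0.067, so k_gold = (0.24/0.067)^(1/0.76) ≈ 5.3595.
Output: y_gold = k_gold^0.24 = 5.3595^0.24 ≈ 1.4962.

y_gold ≈ 1.496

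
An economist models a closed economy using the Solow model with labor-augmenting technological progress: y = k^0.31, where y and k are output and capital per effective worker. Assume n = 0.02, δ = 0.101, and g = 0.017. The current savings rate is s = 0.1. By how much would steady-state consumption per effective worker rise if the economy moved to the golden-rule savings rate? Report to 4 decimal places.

Δc ≈ 0.2138

Break-even investment rate: n + g + δ = 0.02 + 0.017 + 0.101 = 0.138.
Current steady state (s = 0.1): k* = (0.1/0.138)^(1/0.69) ≈ 0.6270, y* = 0.6270^0.31 ≈ 0.8653, c* = (1−0.1)·0.8653 ≈ 0.7788.
At the golden rule the marginal product of capital equals n+g+δ: 0.31·k^(0.31−1) = 0.138. Solving, k_gold = (0.31/0.138)^(1/0.69) ≈ 3.2314.
y_gold = 3.2314^0.31 ≈ 1.4385, c_gold = y_gold − 0.138·k_gold ≈ 0.9926.
Gain: Δc = 0.9926 − 0.7788 ≈ 0.2138.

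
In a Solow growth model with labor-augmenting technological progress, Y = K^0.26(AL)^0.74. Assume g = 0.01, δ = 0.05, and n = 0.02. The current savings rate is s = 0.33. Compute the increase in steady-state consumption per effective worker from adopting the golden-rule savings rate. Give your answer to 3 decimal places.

Δc ≈ 0.017

The effective depreciation rate is n + g + δ = 0.02 + 0.01 + 0.05 = 0.08.
Current steady state (s = 0.33): k* = (0.33/0.08)^(1/0.74) ≈ 6.7866, y* = 6.7866^0.26 ≈ 1.6452, c* = (1−0.33)·1.6452 ≈ 1.1023.
Setting f'(k) = n+g+δ gives 0.26·k^(0.26−1) = 0.08, hence k_gold = (0.26/0.08)^(1/0.74) ≈ 4.9174.
y_gold = 4.9174^0.26 ≈ 1.5130, c_gold = y_gold − 0.08·k_gold ≈ 1.1197.
Gain: Δc = 1.1197 − 1.1023 ≈ 0.0173.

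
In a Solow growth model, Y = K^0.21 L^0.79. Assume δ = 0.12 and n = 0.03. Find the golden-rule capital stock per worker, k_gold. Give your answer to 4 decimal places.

Break-even investment rate: n + δ = 0.03 + 0.12 = 0.15.
At the golden rule the marginal product of capital equals n+δ: 0.21·k^(0.21−1) = 0.15. Solving, k_gold = (0.21/0.15)^(1/0.79) ≈ 1.5310.

k_gold ≈ 1.5310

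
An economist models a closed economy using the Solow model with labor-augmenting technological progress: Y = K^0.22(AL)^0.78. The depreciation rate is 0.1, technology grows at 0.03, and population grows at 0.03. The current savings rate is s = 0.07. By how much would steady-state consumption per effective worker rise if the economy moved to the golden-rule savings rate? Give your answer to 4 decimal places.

Break-even investment rate: n + g + δ = 0.03 + 0.03 + 0.1 = 0.16.
Current steady state (s = 0.07): k* = (0.07/0.16)^(1/0.78) ≈ 0.3465, y* = 0.3465^0.22 ≈ 0.7920, c* = (1−0.07)·0.7920 ≈ 0.7366.
Maximizing c = f(k) − (n+g+δ)·k gives f'(k) = n+g+δ, i.e. 0.22·k^(0.22−1) = 0.16, so k_gold = (0.22/0.16)^(1/0.78) ≈ 1.5042.
y_gold = 1.5042^0.22 ≈ 1.0940, c_gold = y_gold − 0.16·k_gold ≈ 0.8533.
Gain: Δc = 0.8533 − 0.7366 ≈ 0.1167.

Δc ≈ 0.1167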